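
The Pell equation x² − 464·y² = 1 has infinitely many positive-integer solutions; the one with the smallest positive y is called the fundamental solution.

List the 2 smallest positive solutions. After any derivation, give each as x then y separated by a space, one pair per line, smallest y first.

[21; 1,1,5,1,1,1,5,1,1,42] for √464; ℓ=10 ⇒ convergent index 9
k=0  a_k=21  p_k/q_k = 21/1
k=1  a_k=1  p_k/q_k = 22/1
k=2  a_k=1  p_k/q_k = 43/2
k=3  a_k=5  p_k/q_k = 237/11
k=4  a_k=1  p_k/q_k = 280/13
k=5  a_k=1  p_k/q_k = 517/24
k=6  a_k=1  p_k/q_k = 797/37
k=7  a_k=5  p_k/q_k = 4502/209
k=8  a_k=1  p_k/q_k = 5299/246
k=9  a_k=1  p_k/q_k = 9801/455
fundamental: x₁=9801, y₁=455  (since 96059601 − 464·207025 = 1)
(9801+455√464)^2 = 192119201 + 8918910√464

9801 455
192119201 8918910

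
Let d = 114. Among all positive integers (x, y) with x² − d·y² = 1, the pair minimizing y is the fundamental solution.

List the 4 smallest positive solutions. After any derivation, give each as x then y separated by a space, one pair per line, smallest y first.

1025 96
2101249 196800
4307559425 403439904
8830494720001 827051606400

[10; 1,2,10,2,1,20] for √114; ℓ=6 ⇒ convergent index 5
a_0=10:  p_0=10·1+0=10,  q_0=10·0+1=1
…
a_4=2:  p_4=2·331+32=694,  q_4=2·31+3=65
a_5=1:  p_5=1·694+331=1025,  q_5=1·65+31=96
(x₁, y₁) = (1025, 96);  1025² − 114·96² = 1 ✓
(1025+96√114)^2 = 2101249 + 196800√114
(1025+96√114)^3 = 4307559425 + 403439904√114
(1025+96√114)^4 = 8830494720001 + 827051606400√114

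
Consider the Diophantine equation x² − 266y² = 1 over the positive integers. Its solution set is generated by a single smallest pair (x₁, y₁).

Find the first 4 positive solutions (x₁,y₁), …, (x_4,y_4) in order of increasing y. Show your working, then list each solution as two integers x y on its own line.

√266 = [16; 3,4,3,32, …], period ℓ=4 (even) → k=3
step 0: (16, 1)  from 16·(1,0) + (0,1)
…
step 2: (212, 13)  from 4·(49,3) + (16,1)
step 3: (685, 42)  from 3·(212,13) + (49,3)
→ (685, 42).  Check: 685²=469225, 266·42²=469224, difference 1.
k=2:  x_2 = 685·685+266·42·42 = 938449,  y_2 = 685·42+42·685 = 57540
k=3:  x_3 = 685·938449+266·42·57540 = 1285674445,  y_3 = 685·57540+42·938449 = 78829758
k=4:  x_4 = 685·1285674445+266·42·78829758 = 1761373051201,  y_4 = 685·78829758+42·1285674445 = 107996710920

685 42
938449 57540
1285674445 78829758
1761373051201 107996710920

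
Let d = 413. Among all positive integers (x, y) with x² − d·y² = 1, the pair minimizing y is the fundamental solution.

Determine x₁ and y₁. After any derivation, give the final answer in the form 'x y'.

√413 = [20; 3,9,1,4,1,9,3,40, …], period ℓ=8 (even) → k=7
k=0  a_k=20  p_k/q_k = 20/1
k=1  a_k=3  p_k/q_k = 61/3
…
k=5  a_k=1  p_k/q_k = 3719/183
k=6  a_k=9  p_k/q_k = 36560/1799
k=7  a_k=3  p_k/q_k = 113399/5580
fundamental: x₁=113399, y₁=5580  (since 12859333201 − 413·31136400 = 1)

113399 5580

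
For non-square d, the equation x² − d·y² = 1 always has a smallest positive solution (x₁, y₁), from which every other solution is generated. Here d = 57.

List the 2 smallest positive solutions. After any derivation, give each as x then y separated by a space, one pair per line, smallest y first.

d=57: √d = [7; 1,1,4,1,1,14] (ℓ=6, even), read p_5/q_5
i=0: a=7 ⇒ p=7, q=1
i=1: a=1 ⇒ p=8, q=1
i=2: a=1 ⇒ p=15, q=2
i=3: a=4 ⇒ p=68, q=9
i=4: a=1 ⇒ p=83, q=11
i=5: a=1 ⇒ p=151, q=20
fundamental: x₁=151, y₁=20  (since 22801 − 57·400 = 1)
n=2: (151,20)∘(151,20) = (151·151+57·20·20, 151·20+20·151) = (45601,6040)

151 20
45601 6040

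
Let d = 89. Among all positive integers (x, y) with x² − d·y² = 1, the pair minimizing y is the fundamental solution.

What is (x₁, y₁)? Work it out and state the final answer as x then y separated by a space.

d=89: √d = [9; 2,3,3,2,18] (ℓ=5, odd), read p_9/q_9
step 0: (9, 1)  from 9·(1,0) + (0,1)
…
step 2: (66, 7)  from 3·(19,2) + (9,1)
step 3: (217, 23)  from 3·(66,7) + (19,2)
step 4: (500, 53)  from 2·(217,23) + (66,7)
…
step 8: (216991, 23001)  from 3·(66019,6998) + (18934,2007)
step 9: (500001, 53000)  from 2·(216991,23001) + (66019,6998)
fundamental: x₁=500001, y₁=53000  (since 250001000001 − 89·2809000000 = 1)

500001 53000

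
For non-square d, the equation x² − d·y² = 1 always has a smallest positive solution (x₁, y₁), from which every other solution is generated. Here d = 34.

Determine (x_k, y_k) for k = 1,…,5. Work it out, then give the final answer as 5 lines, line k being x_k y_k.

35 6
2449 420
171395 29394
11995201 2057160
839492675 143971806

d=34: √d = [5; 1,4,1,10] (ℓ=4, even), read p_3/q_3
a_0=5:  p_0=5·1+0=5,  q_0=5·0+1=1
a_1=1:  p_1=1·5+1=6,  q_1=1·1+0=1
a_2=4:  p_2=4·6+5=29,  q_2=4·1+1=5
a_3=1:  p_3=1·29+6=35,  q_3=1·5+1=6
(x₁, y₁) = (35, 6);  35² − 34·6² = 1 ✓
n=2: (35,6)∘(35,6) = (35·35+34·6·6, 35·6+6·35) = (2449,420)
n=3: (2449,420)∘(35,6) = (35·2449+34·6·420, 35·420+6·2449) = (171395,29394)
n=4: (171395,29394)∘(35,6) = (35·171395+34·6·29394, 35·29394+6·171395) = (11995201,2057160)
n=5: (11995201,2057160)∘(35,6) = (35·11995201+34·6·2057160, 35·2057160+6·11995201) = (839492675,143971806)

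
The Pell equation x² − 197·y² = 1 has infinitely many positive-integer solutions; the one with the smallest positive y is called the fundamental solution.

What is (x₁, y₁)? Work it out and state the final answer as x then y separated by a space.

393 28

[14; 28] for √197; ℓ=1 ⇒ convergent index 1
a_0=14:  p_0=14·1+0=14,  q_0=14·0+1=1
a_1=28:  p_1=28·14+1=393,  q_1=28·1+0=28
fundamental: x₁=393, y₁=28  (since 154449 − 197·784 = 1)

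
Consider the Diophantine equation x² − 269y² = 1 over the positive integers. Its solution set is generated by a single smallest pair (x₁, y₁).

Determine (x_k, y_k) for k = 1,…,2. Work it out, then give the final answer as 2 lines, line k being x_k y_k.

d=269: √d = [16; 2,2,32] (ℓ=3, odd), read p_5/q_5
step 0: (16, 1)  from 16·(1,0) + (0,1)
step 1: (33, 2)  from 2·(16,1) + (1,0)
step 2: (82, 5)  from 2·(33,2) + (16,1)
step 3: (2657, 162)  from 32·(82,5) + (33,2)
step 4: (5396, 329)  from 2·(2657,162) + (82,5)
step 5: (13449, 820)  from 2·(5396,329) + (2657,162)
(x₁, y₁) = (13449, 820);  13449² − 269·820² = 1 ✓
(x_2, y_2) = (13449·13449 + 269·820·820, 13449·820 + 820·13449) = (361751201, 22056360)

13449 820
361751201 22056360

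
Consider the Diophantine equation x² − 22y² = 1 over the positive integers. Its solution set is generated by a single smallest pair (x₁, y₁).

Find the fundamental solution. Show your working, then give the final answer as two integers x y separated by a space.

197 42

√22 = [4; 1,2,4,2,1,8, …], period ℓ=6 (even) → k=5
a_0=4:  p_0=4·1+0=4,  q_0=4·0+1=1
…
a_2=2:  p_2=2·5+4=14,  q_2=2·1+1=3
…
a_4=2:  p_4=2·61+14=136,  q_4=2·13+3=29
a_5=1:  p_5=1·136+61=197,  q_5=1·29+13=42
fundamental: x₁=197, y₁=42  (since 38809 − 22·1764 = 1)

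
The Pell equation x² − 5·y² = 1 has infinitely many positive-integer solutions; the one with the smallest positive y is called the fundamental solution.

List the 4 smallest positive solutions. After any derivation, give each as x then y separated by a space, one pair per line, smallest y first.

[2; 4] for √5; ℓ=1 ⇒ convergent index 1
a_0=2:  p_0=2·1+0=2,  q_0=2·0+1=1
a_1=4:  p_1=4·2+1=9,  q_1=4·1+0=4
→ (9, 4).  Check: 9²=81, 5·4²=80, difference 1.
(x_2, y_2) = (9·9 + 5·4·4, 9·4 + 4·9) = (161, 72)
(x_3, y_3) = (9·161 + 5·4·72, 9·72 + 4·161) = (2889, 1292)
(x_4, y_4) = (9·2889 + 5·4·1292, 9·1292 + 4·2889) = (51841, 23184)

9 4
161 72
2889 1292
51841 23184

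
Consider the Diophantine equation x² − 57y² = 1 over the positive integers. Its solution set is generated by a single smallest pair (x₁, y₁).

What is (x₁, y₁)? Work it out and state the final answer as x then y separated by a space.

d=57: √d = [7; 1,1,4,1,1,14] (ℓ=6, even), read p_5/q_5
k=0  a_k=7  p_k/q_k = 7/1
…
k=3  a_k=4  p_k/q_k = 68/9
k=4  a_k=1  p_k/q_k = 83/11
k=5  a_k=1  p_k/q_k = 151/20
(x₁, y₁) = (151, 20);  151² − 57·20² = 1 ✓

151 20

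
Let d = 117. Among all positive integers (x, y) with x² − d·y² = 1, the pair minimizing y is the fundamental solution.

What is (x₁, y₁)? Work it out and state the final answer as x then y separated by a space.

√117 = [10; 1,4,2,4,1,20, …], period ℓ=6 (even) → k=5
step 0: (10, 1)  from 10·(1,0) + (0,1)
step 1: (11, 1)  from 1·(10,1) + (1,0)
step 2: (54, 5)  from 4·(11,1) + (10,1)
…
step 4: (530, 49)  from 4·(119,11) + (54,5)
step 5: (649, 60)  from 1·(530,49) + (119,11)
→ (649, 60).  Check: 649²=421201, 117·60²=421200, difference 1.

649 60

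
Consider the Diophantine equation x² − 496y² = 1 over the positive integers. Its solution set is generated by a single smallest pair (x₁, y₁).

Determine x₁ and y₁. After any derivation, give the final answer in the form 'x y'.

4620799 207480

√496 = [22; 3,1,2,4,1,…,1,3,44, …], period ℓ=16 (even) → k=15
i=0: a=22 ⇒ p=22, q=1
…
i=2: a=1 ⇒ p=89, q=4
…
i=7: a=2 ⇒ p=6080, q=273
…
i=10: a=1 ⇒ p=49709, q=2232
…
i=12: a=4 ⇒ p=389209, q=17476
…
i=14: a=1 ⇒ p=1252502, q=56239
i=15: a=3 ⇒ p=4620799, q=207480
(x₁, y₁) = (4620799, 207480);  4620799² − 496·207480² = 1 ✓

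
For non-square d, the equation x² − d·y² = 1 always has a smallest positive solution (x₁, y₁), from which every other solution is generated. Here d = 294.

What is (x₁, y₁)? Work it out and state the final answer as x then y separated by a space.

d=294: √d = [17; 6,1,4,1,6,34] (ℓ=6, even), read p_5/q_5
step 0: (17, 1)  from 17·(1,0) + (0,1)
step 1: (103, 6)  from 6·(17,1) + (1,0)
step 2: (120, 7)  from 1·(103,6) + (17,1)
step 3: (583, 34)  from 4·(120,7) + (103,6)
step 4: (703, 41)  from 1·(583,34) + (120,7)
step 5: (4801, 280)  from 6·(703,41) + (583,34)
(x₁, y₁) = (4801, 280);  4801² − 294·280² = 1 ✓

4801 280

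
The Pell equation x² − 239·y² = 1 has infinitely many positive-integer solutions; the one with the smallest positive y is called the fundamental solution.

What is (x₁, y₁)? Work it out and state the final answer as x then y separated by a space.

6195120 400729

d=239: √d = [15; 2,5,1,2,4,15,4,2,1,5,2,30] (ℓ=12, even), read p_11/q_11
step 0: (15, 1)  from 15·(1,0) + (0,1)
step 1: (31, 2)  from 2·(15,1) + (1,0)
…
step 3: (201, 13)  from 1·(170,11) + (31,2)
step 4: (572, 37)  from 2·(201,13) + (170,11)
step 5: (2489, 161)  from 4·(572,37) + (201,13)
step 6: (37907, 2452)  from 15·(2489,161) + (572,37)
step 7: (154117, 9969)  from 4·(37907,2452) + (2489,161)
…
step 9: (500258, 32359)  from 1·(346141,22390) + (154117,9969)
step 10: (2847431, 184185)  from 5·(500258,32359) + (346141,22390)
step 11: (6195120, 400729)  from 2·(2847431,184185) + (500258,32359)
→ (6195120, 400729).  Check: 6195120²=38379511814400, 239·400729²=38379511814399, difference 1.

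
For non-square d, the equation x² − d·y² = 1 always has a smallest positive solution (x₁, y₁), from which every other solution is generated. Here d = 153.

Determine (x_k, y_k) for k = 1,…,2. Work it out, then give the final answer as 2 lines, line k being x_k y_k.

2177 176
9478657 766304

d=153: √d = [12; 2,1,2,2,2,1,2,24] (ℓ=8, even), read p_7/q_7
k=0  a_k=12  p_k/q_k = 12/1
…
k=2  a_k=1  p_k/q_k = 37/3
…
k=4  a_k=2  p_k/q_k = 235/19
k=5  a_k=2  p_k/q_k = 569/46
k=6  a_k=1  p_k/q_k = 804/65
k=7  a_k=2  p_k/q_k = 2177/176
→ (2177, 176).  Check: 2177²=4739329, 153·176²=4739328, difference 1.
(2177+176√153)^2 = 9478657 + 766304√153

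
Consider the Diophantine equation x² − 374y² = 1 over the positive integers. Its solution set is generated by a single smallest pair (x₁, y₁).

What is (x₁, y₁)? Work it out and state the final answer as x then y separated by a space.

3365 174

√374 → a₀=19, period (2,1,18,1,2,38); ℓ=6 even so k=5
k=0  a_k=19  p_k/q_k = 19/1
…
k=3  a_k=18  p_k/q_k = 1083/56
k=4  a_k=1  p_k/q_k = 1141/59
k=5  a_k=2  p_k/q_k = 3365/174
→ (3365, 174).  Check: 3365²=11323225, 374·174²=11323224, difference 1.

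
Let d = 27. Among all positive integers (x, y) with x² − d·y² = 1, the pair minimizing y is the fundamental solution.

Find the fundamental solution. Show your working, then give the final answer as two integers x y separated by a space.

26 5

[5; 5,10] for √27; ℓ=2 ⇒ convergent index 1
k=0  a_k=5  p_k/q_k = 5/1
k=1  a_k=5  p_k/q_k = 26/5
fundamental: x₁=26, y₁=5  (since 676 − 27·25 = 1)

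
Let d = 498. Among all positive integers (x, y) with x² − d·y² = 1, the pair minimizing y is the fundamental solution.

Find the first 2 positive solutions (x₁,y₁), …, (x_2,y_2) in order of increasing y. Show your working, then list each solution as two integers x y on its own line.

179777 8056
64639539457 2896567024

[22; 3,6,22,6,3,44] for √498; ℓ=6 ⇒ convergent index 5
i=0: a=22 ⇒ p=22, q=1
i=1: a=3 ⇒ p=67, q=3
i=2: a=6 ⇒ p=424, q=19
i=3: a=22 ⇒ p=9395, q=421
i=4: a=6 ⇒ p=56794, q=2545
i=5: a=3 ⇒ p=179777, q=8056
→ (179777, 8056).  Check: 179777²=32319769729, 498·8056²=32319769728, difference 1.
k=2:  x_2 = 179777·179777+498·8056·8056 = 64639539457,  y_2 = 179777·8056+8056·179777 = 2896567024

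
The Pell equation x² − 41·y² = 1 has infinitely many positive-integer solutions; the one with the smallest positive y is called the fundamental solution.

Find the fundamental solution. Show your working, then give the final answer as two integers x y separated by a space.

2049 320

[6; 2,2,12] for √41; ℓ=3 ⇒ convergent index 5
k=0  a_k=6  p_k/q_k = 6/1
k=1  a_k=2  p_k/q_k = 13/2
k=2  a_k=2  p_k/q_k = 32/5
k=3  a_k=12  p_k/q_k = 397/62
k=4  a_k=2  p_k/q_k = 826/129
k=5  a_k=2  p_k/q_k = 2049/320
fundamental: x₁=2049, y₁=320  (since 4198401 − 41·102400 = 1)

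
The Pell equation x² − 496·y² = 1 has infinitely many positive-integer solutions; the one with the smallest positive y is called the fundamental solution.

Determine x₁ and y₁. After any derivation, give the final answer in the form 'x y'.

√496 = [22; 3,1,2,4,1,…,1,3,44, …], period ℓ=16 (even) → k=15
i=0: a=22 ⇒ p=22, q=1
…
i=5: a=1 ⇒ p=1314, q=59
…
i=8: a=2 ⇒ p=14543, q=653
…
i=11: a=1 ⇒ p=84875, q=3811
…
i=14: a=1 ⇒ p=1252502, q=56239
i=15: a=3 ⇒ p=4620799, q=207480
(x₁, y₁) = (4620799, 207480);  4620799² − 496·207480² = 1 ✓

4620799 207480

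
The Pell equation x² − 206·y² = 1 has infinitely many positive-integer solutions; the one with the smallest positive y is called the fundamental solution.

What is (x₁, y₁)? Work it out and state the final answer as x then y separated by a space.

59535 4148

d=206: √d = [14; 2,1,5,14,5,1,2,28] (ℓ=8, even), read p_7/q_7
step 0: (14, 1)  from 14·(1,0) + (0,1)
…
step 4: (3459, 241)  from 14·(244,17) + (43,3)
…
step 6: (20998, 1463)  from 1·(17539,1222) + (3459,241)
step 7: (59535, 4148)  from 2·(20998,1463) + (17539,1222)
→ (59535, 4148).  Check: 59535²=3544416225, 206·4148²=3544416224, difference 1.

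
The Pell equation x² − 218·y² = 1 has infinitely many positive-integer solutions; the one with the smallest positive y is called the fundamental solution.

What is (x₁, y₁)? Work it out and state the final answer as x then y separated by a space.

[14; 1,3,3,1,28] for √218; ℓ=5 ⇒ convergent index 9
i=0: a=14 ⇒ p=14, q=1
i=1: a=1 ⇒ p=15, q=1
i=2: a=3 ⇒ p=59, q=4
i=3: a=3 ⇒ p=192, q=13
…
i=5: a=28 ⇒ p=7220, q=489
…
i=8: a=3 ⇒ p=96370, q=6527
i=9: a=1 ⇒ p=126003, q=8534
fundamental: x₁=126003, y₁=8534  (since 15876756009 − 218·72829156 = 1)

126003 8534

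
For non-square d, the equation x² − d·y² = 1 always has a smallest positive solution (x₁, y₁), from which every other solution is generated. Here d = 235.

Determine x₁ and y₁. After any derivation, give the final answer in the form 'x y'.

√235 → a₀=15, period (3,30); ℓ=2 even so k=1
i=0: a=15 ⇒ p=15, q=1
i=1: a=3 ⇒ p=46, q=3
→ (46, 3).  Check: 46²=2116, 235·3²=2115, difference 1.

46 3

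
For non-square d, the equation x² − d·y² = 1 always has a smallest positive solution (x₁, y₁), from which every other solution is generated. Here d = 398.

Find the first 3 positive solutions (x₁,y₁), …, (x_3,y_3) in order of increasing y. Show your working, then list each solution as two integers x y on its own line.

399 20
318401 15960
254083599 12736060

√398 = [19; 1,18,1,38, …], period ℓ=4 (even) → k=3
a_0=19:  p_0=19·1+0=19,  q_0=19·0+1=1
a_1=1:  p_1=1·19+1=20,  q_1=1·1+0=1
a_2=18:  p_2=18·20+19=379,  q_2=18·1+1=19
a_3=1:  p_3=1·379+20=399,  q_3=1·19+1=20
fundamental: x₁=399, y₁=20  (since 159201 − 398·400 = 1)
k=2:  x_2 = 399·399+398·20·20 = 318401,  y_2 = 399·20+20·399 = 15960
k=3:  x_3 = 399·318401+398·20·15960 = 254083599,  y_3 = 399·15960+20·318401 = 12736060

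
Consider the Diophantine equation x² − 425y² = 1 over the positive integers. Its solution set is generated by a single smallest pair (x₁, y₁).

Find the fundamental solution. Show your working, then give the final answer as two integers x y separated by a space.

143649 6968

[20; 1,1,1,1,1,1,40] for √425; ℓ=7 ⇒ convergent index 13
k=0  a_k=20  p_k/q_k = 20/1
…
k=4  a_k=1  p_k/q_k = 103/5
…
k=7  a_k=40  p_k/q_k = 10885/528
…
k=10  a_k=1  p_k/q_k = 33191/1610
…
k=12  a_k=1  p_k/q_k = 88420/4289
k=13  a_k=1  p_k/q_k = 143649/6968
→ (143649, 6968).  Check: 143649²=20635035201, 425·6968²=20635035200, difference 1.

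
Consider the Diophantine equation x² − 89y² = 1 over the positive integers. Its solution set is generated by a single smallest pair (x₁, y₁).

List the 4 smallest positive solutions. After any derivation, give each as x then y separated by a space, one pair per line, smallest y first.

√89 = [9; 2,3,3,2,18, …], period ℓ=5 (odd) → k=9
a_0=9:  p_0=9·1+0=9,  q_0=9·0+1=1
…
a_2=3:  p_2=3·19+9=66,  q_2=3·2+1=7
a_3=3:  p_3=3·66+19=217,  q_3=3·7+2=23
a_4=2:  p_4=2·217+66=500,  q_4=2·23+7=53
a_5=18:  p_5=18·500+217=9217,  q_5=18·53+23=977
a_6=2:  p_6=2·9217+500=18934,  q_6=2·977+53=2007
a_7=3:  p_7=3·18934+9217=66019,  q_7=3·2007+977=6998
a_8=3:  p_8=3·66019+18934=216991,  q_8=3·6998+2007=23001
a_9=2:  p_9=2·216991+66019=500001,  q_9=2·23001+6998=53000
→ (500001, 53000).  Check: 500001²=250001000001, 89·53000²=250001000000, difference 1.
k=2:  x_2 = 500001·500001+89·53000·53000 = 500002000001,  y_2 = 500001·53000+53000·500001 = 53000106000
k=3:  x_3 = 500001·500002000001+89·53000·53000106000 = 500003000004500001,  y_3 = 500001·53000106000+53000·500002000001 = 53000212000159000
k=4:  x_4 = 500001·500003000004500001+89·53000·53000212000159000 = 500004000010000008000001,  y_4 = 500001·53000212000159000+53000·500003000004500001 = 53000318000530000212000

500001 53000
500002000001 53000106000
500003000004500001 53000212000159000
500004000010000008000001 53000318000530000212000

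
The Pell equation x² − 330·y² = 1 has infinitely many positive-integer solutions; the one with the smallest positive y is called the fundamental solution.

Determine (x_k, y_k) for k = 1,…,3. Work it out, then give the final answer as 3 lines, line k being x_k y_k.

d=330: √d = [18; 6,36] (ℓ=2, even), read p_1/q_1
k=0  a_k=18  p_k/q_k = 18/1
k=1  a_k=6  p_k/q_k = 109/6
fundamental: x₁=109, y₁=6  (since 11881 − 330·36 = 1)
(x_2, y_2) = (109·109 + 330·6·6, 109·6 + 6·109) = (23761, 1308)
(x_3, y_3) = (109·23761 + 330·6·1308, 109·1308 + 6·23761) = (5179789, 285138)

109 6
23761 1308
5179789 285138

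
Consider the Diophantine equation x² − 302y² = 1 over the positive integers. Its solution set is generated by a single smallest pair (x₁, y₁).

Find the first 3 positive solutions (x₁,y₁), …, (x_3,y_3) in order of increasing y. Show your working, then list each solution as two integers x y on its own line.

d=302: √d = [17; 2,1,1,1,4,…,1,2,34] (ℓ=16, even), read p_15/q_15
step 0: (17, 1)  from 17·(1,0) + (0,1)
step 1: (35, 2)  from 2·(17,1) + (1,0)
step 2: (52, 3)  from 1·(35,2) + (17,1)
step 3: (87, 5)  from 1·(52,3) + (35,2)
…
step 5: (643, 37)  from 4·(139,8) + (87,5)
step 6: (1425, 82)  from 2·(643,37) + (139,8)
step 7: (2068, 119)  from 1·(1425,82) + (643,37)
step 8: (34513, 1986)  from 16·(2068,119) + (1425,82)
…
step 10: (107675, 6196)  from 2·(36581,2105) + (34513,1986)
step 11: (467281, 26889)  from 4·(107675,6196) + (36581,2105)
step 12: (574956, 33085)  from 1·(467281,26889) + (107675,6196)
step 13: (1042237, 59974)  from 1·(574956,33085) + (467281,26889)
step 14: (1617193, 93059)  from 1·(1042237,59974) + (574956,33085)
step 15: (4276623, 246092)  from 2·(1617193,93059) + (1042237,59974)
fundamental: x₁=4276623, y₁=246092  (since 18289504284129 − 302·60561272464 = 1)
n=2: (4276623,246092)∘(4276623,246092) = (4276623·4276623+302·246092·246092, 4276623·246092+246092·4276623) = (36579008568257,2104885414632)
n=3: (36579008568257,2104885414632)∘(4276623,246092) = (4276623·36579008568257+302·246092·2104885414632, 4276623·2104885414632+246092·36579008568257) = (312869258720405635599,18003602753159249380)

4276623 246092
36579008568257 2104885414632
312869258720405635599 18003602753159249380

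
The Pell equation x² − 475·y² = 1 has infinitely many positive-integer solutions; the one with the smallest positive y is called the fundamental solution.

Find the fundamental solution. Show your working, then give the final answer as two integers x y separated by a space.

[21; 1,3,1,6,2,6,1,3,1,42] for √475; ℓ=10 ⇒ convergent index 9
k=0  a_k=21  p_k/q_k = 21/1
…
k=3  a_k=1  p_k/q_k = 109/5
k=4  a_k=6  p_k/q_k = 741/34
k=5  a_k=2  p_k/q_k = 1591/73
…
k=8  a_k=3  p_k/q_k = 45921/2107
k=9  a_k=1  p_k/q_k = 57799/2652
→ (57799, 2652).  Check: 57799²=3340724401, 475·2652²=3340724400, difference 1.

57799 2652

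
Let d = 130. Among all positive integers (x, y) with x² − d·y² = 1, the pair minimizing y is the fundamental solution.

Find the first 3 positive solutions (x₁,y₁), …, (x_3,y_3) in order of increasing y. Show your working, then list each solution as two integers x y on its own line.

d=130: √d = [11; 2,2,22] (ℓ=3, odd), read p_5/q_5
k=0  a_k=11  p_k/q_k = 11/1
…
k=2  a_k=2  p_k/q_k = 57/5
k=3  a_k=22  p_k/q_k = 1277/112
k=4  a_k=2  p_k/q_k = 2611/229
k=5  a_k=2  p_k/q_k = 6499/570
fundamental: x₁=6499, y₁=570  (since 42237001 − 130·324900 = 1)
(x_2, y_2) = (6499·6499 + 130·570·570, 6499·570 + 570·6499) = (84474001, 7408860)
(x_3, y_3) = (6499·84474001 + 130·570·7408860, 6499·7408860 + 570·84474001) = (1097993058499, 96300361710)

6499 570
84474001 7408860
1097993058499 96300361710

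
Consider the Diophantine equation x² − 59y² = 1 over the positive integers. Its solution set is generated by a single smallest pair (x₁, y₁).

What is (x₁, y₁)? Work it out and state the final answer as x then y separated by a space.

[7; 1,2,7,2,1,14] for √59; ℓ=6 ⇒ convergent index 5
i=0: a=7 ⇒ p=7, q=1
i=1: a=1 ⇒ p=8, q=1
…
i=3: a=7 ⇒ p=169, q=22
i=4: a=2 ⇒ p=361, q=47
i=5: a=1 ⇒ p=530, q=69
→ (530, 69).  Check: 530²=280900, 59·69²=280899, difference 1.

530 69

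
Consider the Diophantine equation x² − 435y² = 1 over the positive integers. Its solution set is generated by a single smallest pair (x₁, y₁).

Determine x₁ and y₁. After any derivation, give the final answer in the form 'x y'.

d=435: √d = [20; 1,5,1,40] (ℓ=4, even), read p_3/q_3
a_0=20:  p_0=20·1+0=20,  q_0=20·0+1=1
a_1=1:  p_1=1·20+1=21,  q_1=1·1+0=1
a_2=5:  p_2=5·21+20=125,  q_2=5·1+1=6
a_3=1:  p_3=1·125+21=146,  q_3=1·6+1=7
fundamental: x₁=146, y₁=7  (since 21316 − 435·49 = 1)

146 7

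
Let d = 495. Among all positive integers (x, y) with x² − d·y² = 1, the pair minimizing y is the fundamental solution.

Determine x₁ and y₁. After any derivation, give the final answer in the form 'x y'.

[22; 4,44] for √495; ℓ=2 ⇒ convergent index 1
a_0=22:  p_0=22·1+0=22,  q_0=22·0+1=1
a_1=4:  p_1=4·22+1=89,  q_1=4·1+0=4
→ (89, 4).  Check: 89²=7921, 495·4²=7920, difference 1.

89 4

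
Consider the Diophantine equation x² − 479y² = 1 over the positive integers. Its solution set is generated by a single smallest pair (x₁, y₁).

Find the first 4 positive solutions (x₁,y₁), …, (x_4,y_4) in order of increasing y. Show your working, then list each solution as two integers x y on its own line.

[21; 1,7,1,3,2,21,2,3,1,7,1,42] for √479; ℓ=12 ⇒ convergent index 11
i=0: a=21 ⇒ p=21, q=1
i=1: a=1 ⇒ p=22, q=1
i=2: a=7 ⇒ p=175, q=8
…
i=4: a=3 ⇒ p=766, q=35
i=5: a=2 ⇒ p=1729, q=79
…
i=7: a=2 ⇒ p=75879, q=3467
i=8: a=3 ⇒ p=264712, q=12095
i=9: a=1 ⇒ p=340591, q=15562
i=10: a=7 ⇒ p=2648849, q=121029
i=11: a=1 ⇒ p=2989440, q=136591
(x₁, y₁) = (2989440, 136591);  2989440² − 479·136591² = 1 ✓
n=2: (2989440,136591)∘(2989440,136591) = (2989440·2989440+479·136591·136591, 2989440·136591+136591·2989440) = (17873503027199,816661198080)
n=3: (17873503027199,816661198080)∘(2989440,136591) = (2989440·17873503027199+479·136591·816661198080, 2989440·816661198080+136591·17873503027199) = (106863529779256567680,4882719303976413809)
n=4: (106863529779256567680,4882719303976413809)∘(2989440,136591) = (2989440·106863529779256567680+479·136591·4882719303976413809, 2989440·4882719303976413809+136591·106863529779256567680) = (638924220926583633867571201,29193192792157684333155840)

2989440 136591
17873503027199 816661198080
106863529779256567680 4882719303976413809
638924220926583633867571201 29193192792157684333155840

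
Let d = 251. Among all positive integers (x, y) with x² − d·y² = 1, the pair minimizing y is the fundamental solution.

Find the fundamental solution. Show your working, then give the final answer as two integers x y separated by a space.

[15; 1,5,2,1,2,…,5,1,30] for √251; ℓ=14 ⇒ convergent index 13
k=0  a_k=15  p_k/q_k = 15/1
…
k=4  a_k=1  p_k/q_k = 301/19
k=5  a_k=2  p_k/q_k = 808/51
…
k=8  a_k=2  p_k/q_k = 61043/3853
…
k=12  a_k=5  p_k/q_k = 3097857/195535
k=13  a_k=1  p_k/q_k = 3674890/231957
fundamental: x₁=3674890, y₁=231957  (since 13504816512100 − 251·53804049849 = 1)

3674890 231957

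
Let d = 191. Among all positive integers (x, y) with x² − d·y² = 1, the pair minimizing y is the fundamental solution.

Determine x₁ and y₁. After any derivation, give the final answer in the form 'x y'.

[13; 1,4,1,1,3,…,4,1,26] for √191; ℓ=16 ⇒ convergent index 15
i=0: a=13 ⇒ p=13, q=1
i=1: a=1 ⇒ p=14, q=1
…
i=4: a=1 ⇒ p=152, q=11
i=5: a=3 ⇒ p=539, q=39
…
i=11: a=3 ⇒ p=704682, q=50989
i=12: a=1 ⇒ p=911765, q=65973
i=13: a=1 ⇒ p=1616447, q=116962
i=14: a=4 ⇒ p=7377553, q=533821
i=15: a=1 ⇒ p=8994000, q=650783
→ (8994000, 650783).  Check: 8994000²=80892036000000, 191·650783²=80892035999999, difference 1.

8994000 650783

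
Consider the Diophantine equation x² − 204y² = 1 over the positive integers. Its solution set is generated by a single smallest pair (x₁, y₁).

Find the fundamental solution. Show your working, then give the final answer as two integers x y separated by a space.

[14; 3,1,1,6,1,1,3,28] for √204; ℓ=8 ⇒ convergent index 7
step 0: (14, 1)  from 14·(1,0) + (0,1)
…
step 2: (57, 4)  from 1·(43,3) + (14,1)
…
step 6: (1414, 99)  from 1·(757,53) + (657,46)
step 7: (4999, 350)  from 3·(1414,99) + (757,53)
→ (4999, 350).  Check: 4999²=24990001, 204·350²=24990000, difference 1.

4999 350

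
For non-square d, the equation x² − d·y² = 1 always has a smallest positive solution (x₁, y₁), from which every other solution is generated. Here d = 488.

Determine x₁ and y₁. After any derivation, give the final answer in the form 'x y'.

243 11

d=488: √d = [22; 11,44] (ℓ=2, even), read p_1/q_1
i=0: a=22 ⇒ p=22, q=1
i=1: a=11 ⇒ p=243, q=11
fundamental: x₁=243, y₁=11  (since 59049 − 488·121 = 1)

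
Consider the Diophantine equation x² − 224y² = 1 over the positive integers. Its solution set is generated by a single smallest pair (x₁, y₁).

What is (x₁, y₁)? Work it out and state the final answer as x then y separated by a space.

15 1

√224 → a₀=14, period (1,28); ℓ=2 even so k=1
i=0: a=14 ⇒ p=14, q=1
i=1: a=1 ⇒ p=15, q=1
→ (15, 1).  Check: 15²=225, 224·1²=224, difference 1.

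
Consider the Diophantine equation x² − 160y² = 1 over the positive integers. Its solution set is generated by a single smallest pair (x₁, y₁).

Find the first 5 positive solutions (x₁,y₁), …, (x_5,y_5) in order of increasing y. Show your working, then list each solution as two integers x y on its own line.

√160 = [12; 1,1,1,5,1,1,1,24, …], period ℓ=8 (even) → k=7
k=0  a_k=12  p_k/q_k = 12/1
…
k=4  a_k=5  p_k/q_k = 215/17
k=5  a_k=1  p_k/q_k = 253/20
k=6  a_k=1  p_k/q_k = 468/37
k=7  a_k=1  p_k/q_k = 721/57
→ (721, 57).  Check: 721²=519841, 160·57²=519840, difference 1.
k=2:  x_2 = 721·721+160·57·57 = 1039681,  y_2 = 721·57+57·721 = 82194
k=3:  x_3 = 721·1039681+160·57·82194 = 1499219281,  y_3 = 721·82194+57·1039681 = 118523691
k=4:  x_4 = 721·1499219281+160·57·118523691 = 2161873163521,  y_4 = 721·118523691+57·1499219281 = 170911080228
k=5:  x_5 = 721·2161873163521+160·57·170911080228 = 3117419602578001,  y_5 = 721·170911080228+57·2161873163521 = 246453659165085

721 57
1039681 82194
1499219281 118523691
2161873163521 170911080228
3117419602578001 246453659165085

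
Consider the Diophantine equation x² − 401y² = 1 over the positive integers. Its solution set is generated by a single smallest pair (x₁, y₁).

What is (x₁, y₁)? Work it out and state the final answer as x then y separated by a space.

√401 → a₀=20, period (40); ℓ=1 odd so k=1
a_0=20:  p_0=20·1+0=20,  q_0=20·0+1=1
a_1=40:  p_1=40·20+1=801,  q_1=40·1+0=40
→ (801, 40).  Check: 801²=641601, 401·40²=641600, difference 1.

801 40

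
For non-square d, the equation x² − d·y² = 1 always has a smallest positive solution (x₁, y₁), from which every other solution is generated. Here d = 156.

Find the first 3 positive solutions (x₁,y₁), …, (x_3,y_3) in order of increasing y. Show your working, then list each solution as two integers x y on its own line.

25 2
1249 100
62425 4998

√156 = [12; 2,24, …], period ℓ=2 (even) → k=1
a_0=12:  p_0=12·1+0=12,  q_0=12·0+1=1
a_1=2:  p_1=2·12+1=25,  q_1=2·1+0=2
→ (25, 2).  Check: 25²=625, 156·2²=624, difference 1.
(25+2√156)^2 = 1249 + 100√156
(25+2√156)^3 = 62425 + 4998√156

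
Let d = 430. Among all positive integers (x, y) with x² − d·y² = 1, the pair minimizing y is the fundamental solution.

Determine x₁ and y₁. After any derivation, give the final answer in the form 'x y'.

2862251 138030

d=430: √d = [20; 1,2,1,3,1,…,2,1,40] (ℓ=14, even), read p_13/q_13
k=0  a_k=20  p_k/q_k = 20/1
…
k=6  a_k=6  p_k/q_k = 2675/129
…
k=10  a_k=3  p_k/q_k = 599138/28893
…
k=12  a_k=2  p_k/q_k = 2107880/101651
k=13  a_k=1  p_k/q_k = 2862251/138030
fundamental: x₁=2862251, y₁=138030  (since 8192480787001 − 430·19052280900 = 1)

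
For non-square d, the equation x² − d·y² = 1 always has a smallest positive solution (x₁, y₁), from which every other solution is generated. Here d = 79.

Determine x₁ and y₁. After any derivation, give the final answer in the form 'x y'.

√79 → a₀=8, period (1,7,1,16); ℓ=4 even so k=3
k=0  a_k=8  p_k/q_k = 8/1
k=1  a_k=1  p_k/q_k = 9/1
k=2  a_k=7  p_k/q_k = 71/8
k=3  a_k=1  p_k/q_k = 80/9
→ (80, 9).  Check: 80²=6400, 79·9²=6399, difference 1.

80 9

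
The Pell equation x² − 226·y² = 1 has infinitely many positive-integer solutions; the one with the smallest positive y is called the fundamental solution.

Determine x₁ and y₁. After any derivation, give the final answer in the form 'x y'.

451 30

√226 = [15; 30, …], period ℓ=1 (odd) → k=1
i=0: a=15 ⇒ p=15, q=1
i=1: a=30 ⇒ p=451, q=30
→ (451, 30).  Check: 451²=203401, 226·30²=203400, difference 1.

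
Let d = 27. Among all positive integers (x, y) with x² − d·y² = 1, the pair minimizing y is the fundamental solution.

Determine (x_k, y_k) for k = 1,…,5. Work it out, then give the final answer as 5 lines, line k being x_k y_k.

26 5
1351 260
70226 13515
3650401 702520
189750626 36517525

√27 = [5; 5,10, …], period ℓ=2 (even) → k=1
step 0: (5, 1)  from 5·(1,0) + (0,1)
step 1: (26, 5)  from 5·(5,1) + (1,0)
fundamental: x₁=26, y₁=5  (since 676 − 27·25 = 1)
(x_2, y_2) = (26·26 + 27·5·5, 26·5 + 5·26) = (1351, 260)
(x_3, y_3) = (26·1351 + 27·5·260, 26·260 + 5·1351) = (70226, 13515)
(x_4, y_4) = (26·70226 + 27·5·13515, 26·13515 + 5·70226) = (3650401, 702520)
(x_5, y_5) = (26·3650401 + 27·5·702520, 26·702520 + 5·3650401) = (189750626, 36517525)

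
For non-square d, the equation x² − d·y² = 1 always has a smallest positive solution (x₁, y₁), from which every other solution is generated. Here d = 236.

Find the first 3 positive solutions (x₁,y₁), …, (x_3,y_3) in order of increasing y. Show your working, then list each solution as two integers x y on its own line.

561799 36570
631236232801 41089978860
709255768702176199 46168618067101710

√236 → a₀=15, period (2,1,3,5,1,6,1,5,3,1,2,30); ℓ=12 even so k=11
k=0  a_k=15  p_k/q_k = 15/1
k=1  a_k=2  p_k/q_k = 31/2
k=2  a_k=1  p_k/q_k = 46/3
k=3  a_k=3  p_k/q_k = 169/11
k=4  a_k=5  p_k/q_k = 891/58
k=5  a_k=1  p_k/q_k = 1060/69
k=6  a_k=6  p_k/q_k = 7251/472
…
k=8  a_k=5  p_k/q_k = 48806/3177
…
k=10  a_k=1  p_k/q_k = 203535/13249
k=11  a_k=2  p_k/q_k = 561799/36570
(x₁, y₁) = (561799, 36570);  561799² − 236·36570² = 1 ✓
n=2: (561799,36570)∘(561799,36570) = (561799·561799+236·36570·36570, 561799·36570+36570·561799) = (631236232801,41089978860)
n=3: (631236232801,41089978860)∘(561799,36570) = (561799·631236232801+236·36570·41089978860, 561799·41089978860+36570·631236232801) = (709255768702176199,46168618067101710)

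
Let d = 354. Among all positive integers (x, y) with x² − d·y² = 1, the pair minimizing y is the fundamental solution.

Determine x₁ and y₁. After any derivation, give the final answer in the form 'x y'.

258065 13716

√354 = [18; 1,4,2,2,18,2,2,4,1,36, …], period ℓ=10 (even) → k=9
a_0=18:  p_0=18·1+0=18,  q_0=18·0+1=1
a_1=1:  p_1=1·18+1=19,  q_1=1·1+0=1
a_2=4:  p_2=4·19+18=94,  q_2=4·1+1=5
…
a_7=2:  p_7=2·19210+9351=47771,  q_7=2·1021+497=2539
a_8=4:  p_8=4·47771+19210=210294,  q_8=4·2539+1021=11177
a_9=1:  p_9=1·210294+47771=258065,  q_9=1·11177+2539=13716
→ (258065, 13716).  Check: 258065²=66597544225, 354·13716²=66597544224, difference 1.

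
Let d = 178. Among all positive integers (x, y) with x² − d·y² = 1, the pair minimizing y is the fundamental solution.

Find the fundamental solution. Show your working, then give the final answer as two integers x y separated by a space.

1601 120

√178 = [13; 2,1,12,1,2,26, …], period ℓ=6 (even) → k=5
a_0=13:  p_0=13·1+0=13,  q_0=13·0+1=1
a_1=2:  p_1=2·13+1=27,  q_1=2·1+0=2
a_2=1:  p_2=1·27+13=40,  q_2=1·2+1=3
a_3=12:  p_3=12·40+27=507,  q_3=12·3+2=38
a_4=1:  p_4=1·507+40=547,  q_4=1·38+3=41
a_5=2:  p_5=2·547+507=1601,  q_5=2·41+38=120
(x₁, y₁) = (1601, 120);  1601² − 178·120² = 1 ✓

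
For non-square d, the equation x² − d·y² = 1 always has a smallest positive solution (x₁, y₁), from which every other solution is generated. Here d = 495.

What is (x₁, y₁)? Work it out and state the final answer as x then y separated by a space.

89 4

[22; 4,44] for √495; ℓ=2 ⇒ convergent index 1
i=0: a=22 ⇒ p=22, q=1
i=1: a=4 ⇒ p=89, q=4
(x₁, y₁) = (89, 4);  89² − 495·4² = 1 ✓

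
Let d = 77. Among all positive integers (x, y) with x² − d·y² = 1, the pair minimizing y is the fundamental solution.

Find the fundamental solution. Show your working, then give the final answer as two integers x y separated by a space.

351 40

d=77: √d = [8; 1,3,2,3,1,16] (ℓ=6, even), read p_5/q_5
k=0  a_k=8  p_k/q_k = 8/1
k=1  a_k=1  p_k/q_k = 9/1
…
k=4  a_k=3  p_k/q_k = 272/31
k=5  a_k=1  p_k/q_k = 351/40
fundamental: x₁=351, y₁=40  (since 123201 − 77·1600 = 1)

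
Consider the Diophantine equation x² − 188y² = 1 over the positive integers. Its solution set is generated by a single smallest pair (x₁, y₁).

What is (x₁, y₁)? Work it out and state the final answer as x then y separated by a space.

√188 = [13; 1,2,2,6,2,2,1,26, …], period ℓ=8 (even) → k=7
a_0=13:  p_0=13·1+0=13,  q_0=13·0+1=1
a_1=1:  p_1=1·13+1=14,  q_1=1·1+0=1
a_2=2:  p_2=2·14+13=41,  q_2=2·1+1=3
a_3=2:  p_3=2·41+14=96,  q_3=2·3+1=7
a_4=6:  p_4=6·96+41=617,  q_4=6·7+3=45
a_5=2:  p_5=2·617+96=1330,  q_5=2·45+7=97
a_6=2:  p_6=2·1330+617=3277,  q_6=2·97+45=239
a_7=1:  p_7=1·3277+1330=4607,  q_7=1·239+97=336
→ (4607, 336).  Check: 4607²=21224449, 188·336²=21224448, difference 1.

4607 336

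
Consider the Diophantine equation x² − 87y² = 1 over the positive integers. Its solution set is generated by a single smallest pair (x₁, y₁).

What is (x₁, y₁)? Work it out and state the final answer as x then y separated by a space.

√87 → a₀=9, period (3,18); ℓ=2 even so k=1
i=0: a=9 ⇒ p=9, q=1
i=1: a=3 ⇒ p=28, q=3
→ (28, 3).  Check: 28²=784, 87·3²=783, difference 1.

28 3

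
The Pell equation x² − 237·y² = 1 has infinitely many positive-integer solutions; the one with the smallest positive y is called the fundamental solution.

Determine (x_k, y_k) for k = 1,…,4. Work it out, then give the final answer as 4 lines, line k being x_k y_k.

[15; 2,1,1,7,10,7,1,1,2,30] for √237; ℓ=10 ⇒ convergent index 9
i=0: a=15 ⇒ p=15, q=1
i=1: a=2 ⇒ p=31, q=2
i=2: a=1 ⇒ p=46, q=3
…
i=4: a=7 ⇒ p=585, q=38
i=5: a=10 ⇒ p=5927, q=385
i=6: a=7 ⇒ p=42074, q=2733
i=7: a=1 ⇒ p=48001, q=3118
i=8: a=1 ⇒ p=90075, q=5851
i=9: a=2 ⇒ p=228151, q=14820
fundamental: x₁=228151, y₁=14820  (since 52052878801 − 237·219632400 = 1)
(228151+14820√237)^2 = 104105757601 + 6762395640√237
(228151+14820√237)^3 = 47503665404623351 + 3085694655308460√237
(228151+14820√237)^4 = 21676017531356338550401 + 1408008642599798519280√237

228151 14820
104105757601 6762395640
47503665404623351 3085694655308460
21676017531356338550401 1408008642599798519280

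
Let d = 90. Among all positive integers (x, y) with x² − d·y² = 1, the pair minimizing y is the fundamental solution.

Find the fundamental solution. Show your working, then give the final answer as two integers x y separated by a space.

d=90: √d = [9; 2,18] (ℓ=2, even), read p_1/q_1
a_0=9:  p_0=9·1+0=9,  q_0=9·0+1=1
a_1=2:  p_1=2·9+1=19,  q_1=2·1+0=2
fundamental: x₁=19, y₁=2  (since 361 − 90·4 = 1)

19 2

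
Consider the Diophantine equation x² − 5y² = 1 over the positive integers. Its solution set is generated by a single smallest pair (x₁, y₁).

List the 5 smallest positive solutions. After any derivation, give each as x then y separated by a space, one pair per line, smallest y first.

9 4
161 72
2889 1292
51841 23184
930249 416020

[2; 4] for √5; ℓ=1 ⇒ convergent index 1
k=0  a_k=2  p_k/q_k = 2/1
k=1  a_k=4  p_k/q_k = 9/4
fundamental: x₁=9, y₁=4  (since 81 − 5·16 = 1)
n=2: (9,4)∘(9,4) = (9·9+5·4·4, 9·4+4·9) = (161,72)
n=3: (161,72)∘(9,4) = (9·161+5·4·72, 9·72+4·161) = (2889,1292)
n=4: (2889,1292)∘(9,4) = (9·2889+5·4·1292, 9·1292+4·2889) = (51841,23184)
n=5: (51841,23184)∘(9,4) = (9·51841+5·4·23184, 9·23184+4·51841) = (930249,416020)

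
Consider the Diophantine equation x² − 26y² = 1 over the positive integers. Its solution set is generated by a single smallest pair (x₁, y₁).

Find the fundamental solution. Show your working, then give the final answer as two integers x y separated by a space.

51 10

√26 = [5; 10, …], period ℓ=1 (odd) → k=1
step 0: (5, 1)  from 5·(1,0) + (0,1)
step 1: (51, 10)  from 10·(5,1) + (1,0)
(x₁, y₁) = (51, 10);  51² − 26·10² = 1 ✓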